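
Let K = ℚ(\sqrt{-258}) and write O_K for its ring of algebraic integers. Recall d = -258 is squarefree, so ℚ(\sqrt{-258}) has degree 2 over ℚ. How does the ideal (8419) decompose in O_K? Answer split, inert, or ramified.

remains prime (inert)

d = -258 ≡ 2 (mod 4), so O_K = ℤ[√-258] and disc(K) = 4d = -1032.
Since gcd(8419, -1032) = 1 the prime 8419 does not ramify.
Legendre symbol by Euler's criterion: (-258/8419) ≡ (-258)^4209 ≡ 8418 (mod 8419), i.e. (-258/8419) = -1.
(-258/8419) = -1, so 8419 is inert.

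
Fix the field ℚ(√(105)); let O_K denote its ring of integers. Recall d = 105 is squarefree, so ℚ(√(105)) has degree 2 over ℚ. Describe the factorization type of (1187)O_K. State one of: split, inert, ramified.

105 mod 4 = 1, hence disc K = 105 and O_K = ℤ[(1+√105)/2].
Since gcd(1187, 105) = 1 the prime 1187 does not ramify.
Euler's criterion: 105^593 mod 1187 = 1. Thus (105|1187) = 1.
d is a quadratic residue mod p, hence 1187 splits in O_K.

split — (1187) = 𝔭₁𝔭₂ with 𝔭₁ ≠ 𝔭₂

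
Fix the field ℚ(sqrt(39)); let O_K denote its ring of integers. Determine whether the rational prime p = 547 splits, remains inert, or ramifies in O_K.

Since 39 ≢ 1 mod 4, the ring of integers is ℤ[√39] with discriminant 4·39 = 156.
547 ∤ 156, so 547 is unramified.
(39/547) = 39^273 mod 547 = 546, giving Legendre symbol -1.
d is a non-residue mod p, hence 547 remains inert in O_K.

inert — (547) stays prime in O_K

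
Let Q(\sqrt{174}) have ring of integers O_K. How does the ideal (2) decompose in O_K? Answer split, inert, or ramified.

Since 174 ≢ 1 mod 4, the ring of integers is ℤ[√174] with discriminant 4·174 = 696.
disc(K) = 696 = 2·348, so p = 2 is ramified.

ramified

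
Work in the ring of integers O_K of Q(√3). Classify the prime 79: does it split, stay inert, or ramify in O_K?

d = 3 ≡ 3 (mod 4), so O_K = ℤ[√3] and disc(K) = 4d = 12.
Since gcd(79, 12) = 1 the prime 79 does not ramify.
(3/79) = 3^39 mod 79 = 78, giving Legendre symbol -1.
d is a non-residue mod p, hence 79 remains inert in O_K.

79 remains inert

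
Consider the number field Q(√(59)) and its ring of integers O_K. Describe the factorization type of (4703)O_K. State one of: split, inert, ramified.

59 mod 4 = 3, hence disc K = 4·59 = 236 and O_K = ℤ[√59].
Since gcd(4703, 236) = 1 the prime 4703 does not ramify.
Compute (59/4703) via Euler: 59^((4703-1)/2) mod 4703 = 1, so (59/4703) = 1.
Legendre symbol 1 ⇒ 4703 is split.

split — (4703) = 𝔭₁𝔭₂ with 𝔭₁ ≠ 𝔭₂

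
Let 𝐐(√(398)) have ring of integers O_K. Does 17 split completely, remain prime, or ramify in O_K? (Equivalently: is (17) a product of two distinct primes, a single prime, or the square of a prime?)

remains prime (inert)

398 mod 4 = 2, hence disc K = 4·398 = 1592 and O_K = ℤ[√398].
disc(K) = 1592 is not divisible by 17; 17 is unramified.
(398/17) = 7^8 mod 17 = 16, giving Legendre symbol -1.
d is a non-residue mod p, hence 17 remains inert in O_K.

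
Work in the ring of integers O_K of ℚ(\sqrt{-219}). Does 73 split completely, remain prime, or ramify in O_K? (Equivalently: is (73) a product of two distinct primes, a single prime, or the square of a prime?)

d = -219 ≡ 1 (mod 4), so O_K = ℤ[(1+√-219)/2] and disc(K) = d = -219.
Ramification test: 73 | -219. The prime 73 ramifies in K.

ramifies in O_K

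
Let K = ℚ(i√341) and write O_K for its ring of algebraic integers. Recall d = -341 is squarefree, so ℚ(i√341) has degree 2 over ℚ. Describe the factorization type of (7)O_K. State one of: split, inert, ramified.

d = -341 ≡ 3 (mod 4), so O_K = ℤ[√-341] and disc(K) = 4d = -1364.
disc(K) = -1364 is not divisible by 7; 7 is unramified.
Legendre symbol by Euler's criterion: (-341/7) ≡ (-341)^3 ≡ 1 (mod 7), i.e. (-341/7) = 1.
d is a quadratic residue mod p, hence 7 splits in O_K.

p splits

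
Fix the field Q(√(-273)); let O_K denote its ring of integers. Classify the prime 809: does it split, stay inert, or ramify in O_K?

-273 mod 4 = 3, hence disc K = 4·(-273) = -1092 and O_K = ℤ[√-273].
disc(K) = -1092 is not divisible by 809; 809 is unramified.
Compute (-273/809) via Euler: 536^((809-1)/2) mod 809 = 808, so (-273/809) = -1.
d is a non-residue mod p, hence 809 remains inert in O_K.

inert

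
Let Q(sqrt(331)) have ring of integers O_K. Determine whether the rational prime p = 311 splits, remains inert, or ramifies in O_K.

split

Since 331 ≢ 1 mod 4, the ring of integers is ℤ[√331] with discriminant 4·331 = 1324.
311 ∤ 1324, so 311 is unramified.
Euler's criterion: 331^155 mod 311 = 1. Thus (331|311) = 1.
Legendre symbol 1 ⇒ 311 is split.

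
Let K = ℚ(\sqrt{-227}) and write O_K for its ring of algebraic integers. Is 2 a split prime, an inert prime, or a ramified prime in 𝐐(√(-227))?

2 remains inert

-227 mod 4 = 1, hence disc K = -227 and O_K = ℤ[(1+√-227)/2].
disc(K) = -227 is not divisible by 2; 2 is unramified.
For p = 2 with d ≡ 1 (mod 4): d mod 8 = 5, so 2 is inert.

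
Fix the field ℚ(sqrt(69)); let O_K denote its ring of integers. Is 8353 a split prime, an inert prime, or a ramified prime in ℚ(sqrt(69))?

Since 69 ≡ 1 mod 4, the ring of integers is ℤ[(1+√69)/2] with discriminant 69.
8353 ∤ 69, so 8353 is unramified.
Legendre symbol by Euler's criterion: (69/8353) ≡ 69^4176 ≡ 1 (mod 8353), i.e. (69/8353) = 1.
(69/8353) = 1, so 8353 splits.

splits completely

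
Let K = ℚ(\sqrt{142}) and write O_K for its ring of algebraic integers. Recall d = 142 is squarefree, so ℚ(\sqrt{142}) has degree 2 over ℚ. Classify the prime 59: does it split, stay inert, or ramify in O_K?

remains prime (inert)

Since 142 ≢ 1 mod 4, the ring of integers is ℤ[√142] with discriminant 4·142 = 568.
disc(K) = 568 is not divisible by 59; 59 is unramified.
Compute (142/59) via Euler: 24^((59-1)/2) mod 59 = 58, so (142/59) = -1.
Legendre symbol -1 ⇒ 59 is inert.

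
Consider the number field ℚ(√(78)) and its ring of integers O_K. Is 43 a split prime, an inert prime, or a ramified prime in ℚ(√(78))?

d = 78 ≡ 2 (mod 4), so O_K = ℤ[√78] and disc(K) = 4d = 312.
Since gcd(43, 312) = 1 the prime 43 does not ramify.
Legendre symbol by Euler's criterion: (78/43) ≡ 78^21 ≡ 1 (mod 43), i.e. (78/43) = 1.
(78/43) = 1, so 43 splits.

split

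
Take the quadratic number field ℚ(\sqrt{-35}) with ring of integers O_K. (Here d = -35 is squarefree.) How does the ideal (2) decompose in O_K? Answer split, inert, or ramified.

d = -35 ≡ 1 (mod 4), so O_K = ℤ[(1+√-35)/2] and disc(K) = d = -35.
Since gcd(2, -35) = 1 the prime 2 does not ramify.
For p = 2 with d ≡ 1 (mod 4): d mod 8 = 5, so 2 is inert.

p is inert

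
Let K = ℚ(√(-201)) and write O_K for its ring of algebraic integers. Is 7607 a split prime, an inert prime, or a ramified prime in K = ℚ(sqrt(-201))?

d = -201 ≡ 3 (mod 4), so O_K = ℤ[√-201] and disc(K) = 4d = -804.
disc(K) = -804 is not divisible by 7607; 7607 is unramified.
Compute (-201/7607) via Euler: 7406^((7607-1)/2) mod 7607 = 1, so (-201/7607) = 1.
Legendre symbol 1 ⇒ 7607 is split.

p splits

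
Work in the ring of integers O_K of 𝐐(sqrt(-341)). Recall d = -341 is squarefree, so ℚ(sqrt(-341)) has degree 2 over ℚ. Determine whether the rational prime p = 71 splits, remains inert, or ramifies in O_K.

d = -341 ≡ 3 (mod 4), so O_K = ℤ[√-341] and disc(K) = 4d = -1364.
Since gcd(71, -1364) = 1 the prime 71 does not ramify.
Compute (-341/71) via Euler: 14^((71-1)/2) mod 71 = 70, so (-341/71) = -1.
d is a non-residue mod p, hence 71 remains inert in O_K.

inert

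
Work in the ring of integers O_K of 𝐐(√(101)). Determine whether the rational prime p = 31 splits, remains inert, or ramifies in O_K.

101 mod 4 = 1, hence disc K = 101 and O_K = ℤ[(1+√101)/2].
31 ∤ 101, so 31 is unramified.
(101/31) = 8^15 mod 31 = 1, giving Legendre symbol 1.
Legendre symbol 1 ⇒ 31 is split.

split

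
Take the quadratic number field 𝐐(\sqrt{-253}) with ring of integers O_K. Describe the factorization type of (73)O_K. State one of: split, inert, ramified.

73 remains inert

-253 mod 4 = 3, hence disc K = 4·(-253) = -1012 and O_K = ℤ[√-253].
disc(K) = -1012 is not divisible by 73; 73 is unramified.
(-253/73) = 39^36 mod 73 = 72, giving Legendre symbol -1.
Legendre symbol -1 ⇒ 73 is inert.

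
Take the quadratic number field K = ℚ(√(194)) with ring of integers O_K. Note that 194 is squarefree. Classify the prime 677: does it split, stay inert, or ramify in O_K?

d = 194 ≡ 2 (mod 4), so O_K = ℤ[√194] and disc(K) = 4d = 776.
677 ∤ 776, so 677 is unramified.
Compute (194/677) via Euler: 194^((677-1)/2) mod 677 = 676, so (194/677) = -1.
d is a non-residue mod p, hence 677 remains inert in O_K.

inert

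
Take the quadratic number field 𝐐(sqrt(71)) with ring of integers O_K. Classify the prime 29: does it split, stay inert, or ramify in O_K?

splits completely

71 mod 4 = 3, hence disc K = 4·71 = 284 and O_K = ℤ[√71].
disc(K) = 284 is not divisible by 29; 29 is unramified.
Euler's criterion: 71^14 mod 29 = 1. Thus (71|29) = 1.
(71/29) = 1, so 29 splits.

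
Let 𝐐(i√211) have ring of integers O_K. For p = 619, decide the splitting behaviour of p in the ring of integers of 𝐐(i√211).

p is inert

Since -211 ≡ 1 mod 4, the ring of integers is ℤ[(1+√-211)/2] with discriminant -211.
Since gcd(619, -211) = 1 the prime 619 does not ramify.
Legendre symbol by Euler's criterion: (-211/619) ≡ (-211)^309 ≡ 618 (mod 619), i.e. (-211/619) = -1.
Legendre symbol -1 ⇒ 619 is inert.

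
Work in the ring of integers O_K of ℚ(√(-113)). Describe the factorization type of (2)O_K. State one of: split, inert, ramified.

-113 mod 4 = 3, hence disc K = 4·(-113) = -452 and O_K = ℤ[√-113].
2 divides disc(K) = -452, so 2 ramifies.

2 is ramified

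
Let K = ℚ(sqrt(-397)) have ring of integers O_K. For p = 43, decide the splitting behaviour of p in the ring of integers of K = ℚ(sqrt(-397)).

p is inert

-397 mod 4 = 3, hence disc K = 4·(-397) = -1588 and O_K = ℤ[√-397].
Since gcd(43, -1588) = 1 the prime 43 does not ramify.
Legendre symbol by Euler's criterion: (-397/43) ≡ (-397)^21 ≡ 42 (mod 43), i.e. (-397/43) = -1.
(-397/43) = -1, so 43 is inert.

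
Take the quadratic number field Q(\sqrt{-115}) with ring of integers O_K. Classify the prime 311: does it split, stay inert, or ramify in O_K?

d = -115 ≡ 1 (mod 4), so O_K = ℤ[(1+√-115)/2] and disc(K) = d = -115.
disc(K) = -115 is not divisible by 311; 311 is unramified.
(-115/311) = 196^155 mod 311 = 1, giving Legendre symbol 1.
(-115/311) = 1, so 311 splits.

311 splits in O_K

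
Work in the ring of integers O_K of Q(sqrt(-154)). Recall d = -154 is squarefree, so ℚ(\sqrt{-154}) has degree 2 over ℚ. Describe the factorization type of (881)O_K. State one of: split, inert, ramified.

-154 mod 4 = 2, hence disc K = 4·(-154) = -616 and O_K = ℤ[√-154].
Since gcd(881, -616) = 1 the prime 881 does not ramify.
Euler's criterion: (-154)^440 mod 881 = 880. Thus (-154|881) = -1.
(-154/881) = -1, so 881 is inert.

inert — (881) stays prime in O_K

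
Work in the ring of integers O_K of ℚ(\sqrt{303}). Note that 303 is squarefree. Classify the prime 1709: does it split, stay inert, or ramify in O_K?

1709 splits in O_K

Since 303 ≢ 1 mod 4, the ring of integers is ℤ[√303] with discriminant 4·303 = 1212.
1709 ∤ 1212, so 1709 is unramified.
Compute (303/1709) via Euler: 303^((1709-1)/2) mod 1709 = 1, so (303/1709) = 1.
d is a quadratic residue mod p, hence 1709 splits in O_K.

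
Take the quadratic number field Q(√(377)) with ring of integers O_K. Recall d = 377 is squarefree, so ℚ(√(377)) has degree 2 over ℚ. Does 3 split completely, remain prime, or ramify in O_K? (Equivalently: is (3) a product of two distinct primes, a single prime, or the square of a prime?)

inert — (3) stays prime in O_K

d = 377 ≡ 1 (mod 4), so O_K = ℤ[(1+√377)/2] and disc(K) = d = 377.
3 ∤ 377, so 3 is unramified.
Legendre symbol by Euler's criterion: (377/3) ≡ 377^1 ≡ 2 (mod 3), i.e. (377/3) = -1.
(377/3) = -1, so 3 is inert.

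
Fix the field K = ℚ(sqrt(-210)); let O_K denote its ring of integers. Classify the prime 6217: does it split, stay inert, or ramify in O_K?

Since -210 ≢ 1 mod 4, the ring of integers is ℤ[√-210] with discriminant 4·(-210) = -840.
6217 ∤ -840, so 6217 is unramified.
(-210/6217) = 6007^3108 mod 6217 = 6216, giving Legendre symbol -1.
Legendre symbol -1 ⇒ 6217 is inert.

p is inert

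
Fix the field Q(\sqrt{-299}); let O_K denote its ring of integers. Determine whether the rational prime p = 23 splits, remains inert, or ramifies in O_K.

ramified

Since -299 ≡ 1 mod 4, the ring of integers is ℤ[(1+√-299)/2] with discriminant -299.
disc(K) = -299 = 23·(-13), so p = 23 is ramified.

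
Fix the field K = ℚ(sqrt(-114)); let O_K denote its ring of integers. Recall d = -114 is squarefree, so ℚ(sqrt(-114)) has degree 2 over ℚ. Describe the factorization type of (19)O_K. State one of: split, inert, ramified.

ramified — (19) = 𝔭²

d = -114 ≡ 2 (mod 4), so O_K = ℤ[√-114] and disc(K) = 4d = -456.
disc(K) = -456 = 19·(-24), so p = 19 is ramified.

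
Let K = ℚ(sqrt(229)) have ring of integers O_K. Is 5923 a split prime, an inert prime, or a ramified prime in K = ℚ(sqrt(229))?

inert — (5923) stays prime in O_K

229 mod 4 = 1, hence disc K = 229 and O_K = ℤ[(1+√229)/2].
Since gcd(5923, 229) = 1 the prime 5923 does not ramify.
Compute (229/5923) via Euler: 229^((5923-1)/2) mod 5923 = 5922, so (229/5923) = -1.
d is a non-residue mod p, hence 5923 remains inert in O_K.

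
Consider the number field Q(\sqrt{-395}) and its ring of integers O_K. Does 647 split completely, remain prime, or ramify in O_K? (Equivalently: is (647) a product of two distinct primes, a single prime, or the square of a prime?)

d = -395 ≡ 1 (mod 4), so O_K = ℤ[(1+√-395)/2] and disc(K) = d = -395.
disc(K) = -395 is not divisible by 647; 647 is unramified.
Euler's criterion: (-395)^323 mod 647 = 1. Thus (-395|647) = 1.
(-395/647) = 1, so 647 splits.

splits completely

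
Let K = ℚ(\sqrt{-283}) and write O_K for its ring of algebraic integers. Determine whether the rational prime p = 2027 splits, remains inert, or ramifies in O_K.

remains prime (inert)

Since -283 ≡ 1 mod 4, the ring of integers is ℤ[(1+√-283)/2] with discriminant -283.
2027 ∤ -283, so 2027 is unramified.
Euler's criterion: (-283)^1013 mod 2027 = 2026. Thus (-283|2027) = -1.
Legendre symbol -1 ⇒ 2027 is inert.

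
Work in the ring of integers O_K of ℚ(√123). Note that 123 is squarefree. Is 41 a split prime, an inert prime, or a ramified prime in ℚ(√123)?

ramifies in O_K

123 mod 4 = 3, hence disc K = 4·123 = 492 and O_K = ℤ[√123].
Ramification test: 41 | 492. The prime 41 ramifies in K.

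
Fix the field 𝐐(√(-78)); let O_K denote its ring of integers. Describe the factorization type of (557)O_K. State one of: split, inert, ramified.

remains prime (inert)

d = -78 ≡ 2 (mod 4), so O_K = ℤ[√-78] and disc(K) = 4d = -312.
557 ∤ -312, so 557 is unramified.
(-78/557) = 479^278 mod 557 = 556, giving Legendre symbol -1.
Legendre symbol -1 ⇒ 557 is inert.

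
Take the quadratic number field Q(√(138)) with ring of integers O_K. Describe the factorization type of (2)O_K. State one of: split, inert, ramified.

138 mod 4 = 2, hence disc K = 4·138 = 552 and O_K = ℤ[√138].
2 divides disc(K) = 552, so 2 ramifies.

ramified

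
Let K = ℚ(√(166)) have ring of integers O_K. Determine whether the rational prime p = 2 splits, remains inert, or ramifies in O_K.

2 is ramified

Since 166 ≢ 1 mod 4, the ring of integers is ℤ[√166] with discriminant 4·166 = 664.
2 divides disc(K) = 664, so 2 ramifies.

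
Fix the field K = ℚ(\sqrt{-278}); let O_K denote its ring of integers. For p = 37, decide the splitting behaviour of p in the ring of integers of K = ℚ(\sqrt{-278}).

inert

-278 mod 4 = 2, hence disc K = 4·(-278) = -1112 and O_K = ℤ[√-278].
Since gcd(37, -1112) = 1 the prime 37 does not ramify.
Legendre symbol by Euler's criterion: (-278/37) ≡ (-278)^18 ≡ 36 (mod 37), i.e. (-278/37) = -1.
d is a non-residue mod p, hence 37 remains inert in O_K.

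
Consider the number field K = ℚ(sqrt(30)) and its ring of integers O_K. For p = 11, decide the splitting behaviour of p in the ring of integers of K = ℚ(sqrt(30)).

d = 30 ≡ 2 (mod 4), so O_K = ℤ[√30] and disc(K) = 4d = 120.
Since gcd(11, 120) = 1 the prime 11 does not ramify.
Legendre symbol by Euler's criterion: (30/11) ≡ 30^5 ≡ 10 (mod 11), i.e. (30/11) = -1.
Legendre symbol -1 ⇒ 11 is inert.

11 remains inert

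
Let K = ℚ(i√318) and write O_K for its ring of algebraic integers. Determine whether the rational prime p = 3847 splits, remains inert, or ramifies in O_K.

inert — (3847) stays prime in O_K

-318 mod 4 = 2, hence disc K = 4·(-318) = -1272 and O_K = ℤ[√-318].
disc(K) = -1272 is not divisible by 3847; 3847 is unramified.
Compute (-318/3847) via Euler: 3529^((3847-1)/2) mod 3847 = 3846, so (-318/3847) = -1.
Legendre symbol -1 ⇒ 3847 is inert.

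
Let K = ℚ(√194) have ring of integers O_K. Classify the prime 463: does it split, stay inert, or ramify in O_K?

194 mod 4 = 2, hence disc K = 4·194 = 776 and O_K = ℤ[√194].
Since gcd(463, 776) = 1 the prime 463 does not ramify.
(194/463) = 194^231 mod 463 = 1, giving Legendre symbol 1.
Legendre symbol 1 ⇒ 463 is split.

split — (463) = 𝔭₁𝔭₂ with 𝔭₁ ≠ 𝔭₂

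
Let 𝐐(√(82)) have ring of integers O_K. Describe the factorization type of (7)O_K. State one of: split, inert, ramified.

7 remains inert

d = 82 ≡ 2 (mod 4), so O_K = ℤ[√82] and disc(K) = 4d = 328.
disc(K) = 328 is not divisible by 7; 7 is unramified.
Legendre symbol by Euler's criterion: (82/7) ≡ 82^3 ≡ 6 (mod 7), i.e. (82/7) = -1.
d is a non-residue mod p, hence 7 remains inert in O_K.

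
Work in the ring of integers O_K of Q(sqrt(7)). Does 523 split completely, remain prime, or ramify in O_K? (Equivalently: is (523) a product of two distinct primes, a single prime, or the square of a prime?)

Since 7 ≢ 1 mod 4, the ring of integers is ℤ[√7] with discriminant 4·7 = 28.
523 ∤ 28, so 523 is unramified.
Legendre symbol by Euler's criterion: (7/523) ≡ 7^261 ≡ 1 (mod 523), i.e. (7/523) = 1.
(7/523) = 1, so 523 splits.

splits completely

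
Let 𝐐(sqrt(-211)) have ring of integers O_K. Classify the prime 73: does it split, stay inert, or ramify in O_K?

split

Since -211 ≡ 1 mod 4, the ring of integers is ℤ[(1+√-211)/2] with discriminant -211.
disc(K) = -211 is not divisible by 73; 73 is unramified.
Legendre symbol by Euler's criterion: (-211/73) ≡ (-211)^36 ≡ 1 (mod 73), i.e. (-211/73) = 1.
Legendre symbol 1 ⇒ 73 is split.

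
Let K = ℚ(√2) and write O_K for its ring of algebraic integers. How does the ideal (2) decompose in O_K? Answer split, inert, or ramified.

p ramifies

d = 2 ≡ 2 (mod 4), so O_K = ℤ[√2] and disc(K) = 4d = 8.
Ramification test: 2 | 8. The prime 2 ramifies in K.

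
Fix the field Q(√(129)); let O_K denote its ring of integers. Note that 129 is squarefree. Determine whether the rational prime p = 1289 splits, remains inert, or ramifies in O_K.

p splits

129 mod 4 = 1, hence disc K = 129 and O_K = ℤ[(1+√129)/2].
Since gcd(1289, 129) = 1 the prime 1289 does not ramify.
Compute (129/1289) via Euler: 129^((1289-1)/2) mod 1289 = 1, so (129/1289) = 1.
(129/1289) = 1, so 1289 splits.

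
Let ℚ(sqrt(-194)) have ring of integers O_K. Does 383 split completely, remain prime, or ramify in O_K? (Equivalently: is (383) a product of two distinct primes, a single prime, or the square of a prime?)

-194 mod 4 = 2, hence disc K = 4·(-194) = -776 and O_K = ℤ[√-194].
383 ∤ -776, so 383 is unramified.
Compute (-194/383) via Euler: 189^((383-1)/2) mod 383 = 1, so (-194/383) = 1.
d is a quadratic residue mod p, hence 383 splits in O_K.

383 splits in O_K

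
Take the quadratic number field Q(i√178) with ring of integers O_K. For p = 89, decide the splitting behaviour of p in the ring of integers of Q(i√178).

-178 mod 4 = 2, hence disc K = 4·(-178) = -712 and O_K = ℤ[√-178].
Ramification test: 89 | -712. The prime 89 ramifies in K.

ramifies in O_K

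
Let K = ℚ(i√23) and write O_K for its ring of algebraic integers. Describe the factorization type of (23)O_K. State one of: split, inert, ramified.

23 is ramified

Since -23 ≡ 1 mod 4, the ring of integers is ℤ[(1+√-23)/2] with discriminant -23.
disc(K) = -23 = 23·(-1), so p = 23 is ramified.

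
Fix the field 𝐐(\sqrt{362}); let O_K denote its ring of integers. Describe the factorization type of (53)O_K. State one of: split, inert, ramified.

53 splits in O_K

Since 362 ≢ 1 mod 4, the ring of integers is ℤ[√362] with discriminant 4·362 = 1448.
53 ∤ 1448, so 53 is unramified.
Euler's criterion: 362^26 mod 53 = 1. Thus (362|53) = 1.
Legendre symbol 1 ⇒ 53 is split.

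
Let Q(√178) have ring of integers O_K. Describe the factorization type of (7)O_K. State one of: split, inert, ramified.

Since 178 ≢ 1 mod 4, the ring of integers is ℤ[√178] with discriminant 4·178 = 712.
7 ∤ 712, so 7 is unramified.
(178/7) = 3^3 mod 7 = 6, giving Legendre symbol -1.
Legendre symbol -1 ⇒ 7 is inert.

p is inert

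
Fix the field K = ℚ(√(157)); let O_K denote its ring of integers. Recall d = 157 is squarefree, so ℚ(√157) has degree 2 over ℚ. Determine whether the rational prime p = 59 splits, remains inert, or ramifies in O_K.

Since 157 ≡ 1 mod 4, the ring of integers is ℤ[(1+√157)/2] with discriminant 157.
59 ∤ 157, so 59 is unramified.
Legendre symbol by Euler's criterion: (157/59) ≡ 157^29 ≡ 58 (mod 59), i.e. (157/59) = -1.
(157/59) = -1, so 59 is inert.

59 remains inert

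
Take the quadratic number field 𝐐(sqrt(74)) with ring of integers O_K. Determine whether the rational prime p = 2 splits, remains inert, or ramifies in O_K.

d = 74 ≡ 2 (mod 4), so O_K = ℤ[√74] and disc(K) = 4d = 296.
2 divides disc(K) = 296, so 2 ramifies.

ramified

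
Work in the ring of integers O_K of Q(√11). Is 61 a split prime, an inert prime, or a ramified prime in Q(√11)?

p is inert

Since 11 ≢ 1 mod 4, the ring of integers is ℤ[√11] with discriminant 4·11 = 44.
Since gcd(61, 44) = 1 the prime 61 does not ramify.
(11/61) = 11^30 mod 61 = 60, giving Legendre symbol -1.
(11/61) = -1, so 61 is inert.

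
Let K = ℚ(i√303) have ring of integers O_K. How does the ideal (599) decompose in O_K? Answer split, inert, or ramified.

-303 mod 4 = 1, hence disc K = -303 and O_K = ℤ[(1+√-303)/2].
599 ∤ -303, so 599 is unramified.
Legendre symbol by Euler's criterion: (-303/599) ≡ (-303)^299 ≡ 1 (mod 599), i.e. (-303/599) = 1.
Legendre symbol 1 ⇒ 599 is split.

p splits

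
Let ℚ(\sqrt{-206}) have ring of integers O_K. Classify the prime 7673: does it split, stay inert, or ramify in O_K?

inert — (7673) stays prime in O_K

d = -206 ≡ 2 (mod 4), so O_K = ℤ[√-206] and disc(K) = 4d = -824.
7673 ∤ -824, so 7673 is unramified.
(-206/7673) = 7467^3836 mod 7673 = 7672, giving Legendre symbol -1.
d is a non-residue mod p, hence 7673 remains inert in O_K.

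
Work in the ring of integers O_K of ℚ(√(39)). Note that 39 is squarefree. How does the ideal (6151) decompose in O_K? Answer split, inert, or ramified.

39 mod 4 = 3, hence disc K = 4·39 = 156 and O_K = ℤ[√39].
6151 ∤ 156, so 6151 is unramified.
(39/6151) = 39^3075 mod 6151 = 1, giving Legendre symbol 1.
(39/6151) = 1, so 6151 splits.

split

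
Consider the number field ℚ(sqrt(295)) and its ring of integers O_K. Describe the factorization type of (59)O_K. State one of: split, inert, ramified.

ramifies in O_K

295 mod 4 = 3, hence disc K = 4·295 = 1180 and O_K = ℤ[√295].
59 divides disc(K) = 1180, so 59 ramifies.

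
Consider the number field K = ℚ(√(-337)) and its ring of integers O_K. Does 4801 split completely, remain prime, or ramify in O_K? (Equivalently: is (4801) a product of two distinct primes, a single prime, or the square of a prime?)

inert — (4801) stays prime in O_K

-337 mod 4 = 3, hence disc K = 4·(-337) = -1348 and O_K = ℤ[√-337].
Since gcd(4801, -1348) = 1 the prime 4801 does not ramify.
(-337/4801) = 4464^2400 mod 4801 = 4800, giving Legendre symbol -1.
(-337/4801) = -1, so 4801 is inert.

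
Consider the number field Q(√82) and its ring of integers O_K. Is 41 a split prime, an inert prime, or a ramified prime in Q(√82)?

p ramifies

82 mod 4 = 2, hence disc K = 4·82 = 328 and O_K = ℤ[√82].
Ramification test: 41 | 328. The prime 41 ramifies in K.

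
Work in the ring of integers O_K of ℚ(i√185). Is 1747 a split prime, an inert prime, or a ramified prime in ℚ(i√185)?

inert — (1747) stays prime in O_K

-185 mod 4 = 3, hence disc K = 4·(-185) = -740 and O_K = ℤ[√-185].
Since gcd(1747, -740) = 1 the prime 1747 does not ramify.
Compute (-185/1747) via Euler: 1562^((1747-1)/2) mod 1747 = 1746, so (-185/1747) = -1.
d is a non-residue mod p, hence 1747 remains inert in O_K.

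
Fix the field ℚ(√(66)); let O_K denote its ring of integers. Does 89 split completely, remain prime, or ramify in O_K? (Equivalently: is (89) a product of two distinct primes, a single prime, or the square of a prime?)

d = 66 ≡ 2 (mod 4), so O_K = ℤ[√66] and disc(K) = 4d = 264.
89 ∤ 264, so 89 is unramified.
Euler's criterion: 66^44 mod 89 = 88. Thus (66|89) = -1.
(66/89) = -1, so 89 is inert.

remains prime (inert)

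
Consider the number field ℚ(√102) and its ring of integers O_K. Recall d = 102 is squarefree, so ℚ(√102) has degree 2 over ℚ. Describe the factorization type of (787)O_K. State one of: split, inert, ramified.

remains prime (inert)

Since 102 ≢ 1 mod 4, the ring of integers is ℤ[√102] with discriminant 4·102 = 408.
disc(K) = 408 is not divisible by 787; 787 is unramified.
Compute (102/787) via Euler: 102^((787-1)/2) mod 787 = 786, so (102/787) = -1.
d is a non-residue mod p, hence 787 remains inert in O_K.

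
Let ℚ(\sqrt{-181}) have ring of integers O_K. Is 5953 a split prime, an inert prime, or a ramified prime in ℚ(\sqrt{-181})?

split

-181 mod 4 = 3, hence disc K = 4·(-181) = -724 and O_K = ℤ[√-181].
5953 ∤ -724, so 5953 is unramified.
(-181/5953) = 5772^2976 mod 5953 = 1, giving Legendre symbol 1.
(-181/5953) = 1, so 5953 splits.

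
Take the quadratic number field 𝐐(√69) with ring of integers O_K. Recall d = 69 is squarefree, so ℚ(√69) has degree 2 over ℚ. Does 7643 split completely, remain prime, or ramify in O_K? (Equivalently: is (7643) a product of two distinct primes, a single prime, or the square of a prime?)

7643 splits in O_K

Since 69 ≡ 1 mod 4, the ring of integers is ℤ[(1+√69)/2] with discriminant 69.
disc(K) = 69 is not divisible by 7643; 7643 is unramified.
Compute (69/7643) via Euler: 69^((7643-1)/2) mod 7643 = 1, so (69/7643) = 1.
Legendre symbol 1 ⇒ 7643 is split.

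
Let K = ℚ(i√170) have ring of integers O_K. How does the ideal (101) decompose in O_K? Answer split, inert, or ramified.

d = -170 ≡ 2 (mod 4), so O_K = ℤ[√-170] and disc(K) = 4d = -680.
disc(K) = -680 is not divisible by 101; 101 is unramified.
(-170/101) = 32^50 mod 101 = 100, giving Legendre symbol -1.
Legendre symbol -1 ⇒ 101 is inert.

inert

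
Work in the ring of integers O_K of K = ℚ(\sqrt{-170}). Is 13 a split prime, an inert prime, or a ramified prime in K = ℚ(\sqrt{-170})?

p splits

d = -170 ≡ 2 (mod 4), so O_K = ℤ[√-170] and disc(K) = 4d = -680.
13 ∤ -680, so 13 is unramified.
Euler's criterion: (-170)^6 mod 13 = 1. Thus (-170|13) = 1.
(-170/13) = 1, so 13 splits.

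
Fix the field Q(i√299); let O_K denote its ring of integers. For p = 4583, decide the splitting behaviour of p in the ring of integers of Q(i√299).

remains prime (inert)

Since -299 ≡ 1 mod 4, the ring of integers is ℤ[(1+√-299)/2] with discriminant -299.
4583 ∤ -299, so 4583 is unramified.
Euler's criterion: (-299)^2291 mod 4583 = 4582. Thus (-299|4583) = -1.
d is a non-residue mod p, hence 4583 remains inert in O_K.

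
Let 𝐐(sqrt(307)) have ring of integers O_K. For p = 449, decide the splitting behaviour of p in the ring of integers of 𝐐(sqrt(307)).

remains prime (inert)

d = 307 ≡ 3 (mod 4), so O_K = ℤ[√307] and disc(K) = 4d = 1228.
449 ∤ 1228, so 449 is unramified.
Legendre symbol by Euler's criterion: (307/449) ≡ 307^224 ≡ 448 (mod 449), i.e. (307/449) = -1.
Legendre symbol -1 ⇒ 449 is inert.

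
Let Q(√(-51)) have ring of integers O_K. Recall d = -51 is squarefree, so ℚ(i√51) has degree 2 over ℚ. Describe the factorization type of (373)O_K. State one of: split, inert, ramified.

d = -51 ≡ 1 (mod 4), so O_K = ℤ[(1+√-51)/2] and disc(K) = d = -51.
373 ∤ -51, so 373 is unramified.
Compute (-51/373) via Euler: 322^((373-1)/2) mod 373 = 1, so (-51/373) = 1.
Legendre symbol 1 ⇒ 373 is split.

split — (373) = 𝔭₁𝔭₂ with 𝔭₁ ≠ 𝔭₂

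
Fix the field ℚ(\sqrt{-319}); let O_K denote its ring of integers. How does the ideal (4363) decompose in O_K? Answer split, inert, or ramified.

d = -319 ≡ 1 (mod 4), so O_K = ℤ[(1+√-319)/2] and disc(K) = d = -319.
disc(K) = -319 is not divisible by 4363; 4363 is unramified.
Compute (-319/4363) via Euler: 4044^((4363-1)/2) mod 4363 = 4362, so (-319/4363) = -1.
Legendre symbol -1 ⇒ 4363 is inert.

p is inert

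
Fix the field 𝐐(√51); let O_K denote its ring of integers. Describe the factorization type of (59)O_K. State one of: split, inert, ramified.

split

d = 51 ≡ 3 (mod 4), so O_K = ℤ[√51] and disc(K) = 4d = 204.
Since gcd(59, 204) = 1 the prime 59 does not ramify.
Euler's criterion: 51^29 mod 59 = 1. Thus (51|59) = 1.
(51/59) = 1, so 59 splits.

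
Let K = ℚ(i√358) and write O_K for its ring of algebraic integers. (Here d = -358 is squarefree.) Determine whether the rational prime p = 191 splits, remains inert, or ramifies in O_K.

Since -358 ≢ 1 mod 4, the ring of integers is ℤ[√-358] with discriminant 4·(-358) = -1432.
191 ∤ -1432, so 191 is unramified.
Legendre symbol by Euler's criterion: (-358/191) ≡ (-358)^95 ≡ 1 (mod 191), i.e. (-358/191) = 1.
d is a quadratic residue mod p, hence 191 splits in O_K.

split — (191) = 𝔭₁𝔭₂ with 𝔭₁ ≠ 𝔭₂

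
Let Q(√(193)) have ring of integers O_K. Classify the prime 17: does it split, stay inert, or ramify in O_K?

inert — (17) stays prime in O_K

Since 193 ≡ 1 mod 4, the ring of integers is ℤ[(1+√193)/2] with discriminant 193.
disc(K) = 193 is not divisible by 17; 17 is unramified.
Euler's criterion: 193^8 mod 17 = 16. Thus (193|17) = -1.
(193/17) = -1, so 17 is inert.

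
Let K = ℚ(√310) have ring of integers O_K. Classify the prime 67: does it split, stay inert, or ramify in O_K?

p is inert

d = 310 ≡ 2 (mod 4), so O_K = ℤ[√310] and disc(K) = 4d = 1240.
Since gcd(67, 1240) = 1 the prime 67 does not ramify.
Compute (310/67) via Euler: 42^((67-1)/2) mod 67 = 66, so (310/67) = -1.
Legendre symbol -1 ⇒ 67 is inert.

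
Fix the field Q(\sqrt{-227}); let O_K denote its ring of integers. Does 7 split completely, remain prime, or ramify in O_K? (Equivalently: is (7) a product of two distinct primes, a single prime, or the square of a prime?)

split

-227 mod 4 = 1, hence disc K = -227 and O_K = ℤ[(1+√-227)/2].
disc(K) = -227 is not divisible by 7; 7 is unramified.
(-227/7) = 4^3 mod 7 = 1, giving Legendre symbol 1.
Legendre symbol 1 ⇒ 7 is split.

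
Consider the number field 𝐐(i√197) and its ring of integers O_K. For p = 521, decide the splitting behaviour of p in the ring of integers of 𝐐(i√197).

Since -197 ≢ 1 mod 4, the ring of integers is ℤ[√-197] with discriminant 4·(-197) = -788.
disc(K) = -788 is not divisible by 521; 521 is unramified.
Compute (-197/521) via Euler: 324^((521-1)/2) mod 521 = 1, so (-197/521) = 1.
d is a quadratic residue mod p, hence 521 splits in O_K.

split — (521) = 𝔭₁𝔭₂ with 𝔭₁ ≠ 𝔭₂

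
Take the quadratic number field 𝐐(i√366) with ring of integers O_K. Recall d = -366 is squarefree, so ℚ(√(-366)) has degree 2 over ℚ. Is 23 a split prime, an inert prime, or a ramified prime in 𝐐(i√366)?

d = -366 ≡ 2 (mod 4), so O_K = ℤ[√-366] and disc(K) = 4d = -1464.
Since gcd(23, -1464) = 1 the prime 23 does not ramify.
Euler's criterion: (-366)^11 mod 23 = 1. Thus (-366|23) = 1.
(-366/23) = 1, so 23 splits.

split — (23) = 𝔭₁𝔭₂ with 𝔭₁ ≠ 𝔭₂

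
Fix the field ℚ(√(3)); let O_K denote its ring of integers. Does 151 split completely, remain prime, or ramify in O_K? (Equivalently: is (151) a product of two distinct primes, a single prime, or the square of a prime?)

d = 3 ≡ 3 (mod 4), so O_K = ℤ[√3] and disc(K) = 4d = 12.
disc(K) = 12 is not divisible by 151; 151 is unramified.
Compute (3/151) via Euler: 3^((151-1)/2) mod 151 = 150, so (3/151) = -1.
(3/151) = -1, so 151 is inert.

remains prime (inert)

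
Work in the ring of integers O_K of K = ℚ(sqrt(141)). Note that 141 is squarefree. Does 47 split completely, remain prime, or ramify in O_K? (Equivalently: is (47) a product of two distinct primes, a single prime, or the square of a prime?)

Since 141 ≡ 1 mod 4, the ring of integers is ℤ[(1+√141)/2] with discriminant 141.
disc(K) = 141 = 47·3, so p = 47 is ramified.

ramifies in O_K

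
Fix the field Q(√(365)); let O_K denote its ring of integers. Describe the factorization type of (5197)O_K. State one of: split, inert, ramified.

5197 splits in O_K

365 mod 4 = 1, hence disc K = 365 and O_K = ℤ[(1+√365)/2].
5197 ∤ 365, so 5197 is unramified.
Compute (365/5197) via Euler: 365^((5197-1)/2) mod 5197 = 1, so (365/5197) = 1.
Legendre symbol 1 ⇒ 5197 is split.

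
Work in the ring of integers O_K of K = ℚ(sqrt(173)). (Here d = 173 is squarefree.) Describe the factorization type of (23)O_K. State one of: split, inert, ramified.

23 splits in O_K

Since 173 ≡ 1 mod 4, the ring of integers is ℤ[(1+√173)/2] with discriminant 173.
Since gcd(23, 173) = 1 the prime 23 does not ramify.
(173/23) = 12^11 mod 23 = 1, giving Legendre symbol 1.
Legendre symbol 1 ⇒ 23 is split.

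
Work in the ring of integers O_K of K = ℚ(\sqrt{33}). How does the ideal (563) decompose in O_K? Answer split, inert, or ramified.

d = 33 ≡ 1 (mod 4), so O_K = ℤ[(1+√33)/2] and disc(K) = d = 33.
563 ∤ 33, so 563 is unramified.
(33/563) = 33^281 mod 563 = 1, giving Legendre symbol 1.
(33/563) = 1, so 563 splits.

splits completely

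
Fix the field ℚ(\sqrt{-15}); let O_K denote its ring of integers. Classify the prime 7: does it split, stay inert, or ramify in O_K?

-15 mod 4 = 1, hence disc K = -15 and O_K = ℤ[(1+√-15)/2].
7 ∤ -15, so 7 is unramified.
Euler's criterion: (-15)^3 mod 7 = 6. Thus (-15|7) = -1.
(-15/7) = -1, so 7 is inert.

inert — (7) stays prime in O_K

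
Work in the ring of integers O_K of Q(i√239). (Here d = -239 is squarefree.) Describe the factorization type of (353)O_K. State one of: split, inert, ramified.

p is inert

d = -239 ≡ 1 (mod 4), so O_K = ℤ[(1+√-239)/2] and disc(K) = d = -239.
Since gcd(353, -239) = 1 the prime 353 does not ramify.
(-239/353) = 114^176 mod 353 = 352, giving Legendre symbol -1.
(-239/353) = -1, so 353 is inert.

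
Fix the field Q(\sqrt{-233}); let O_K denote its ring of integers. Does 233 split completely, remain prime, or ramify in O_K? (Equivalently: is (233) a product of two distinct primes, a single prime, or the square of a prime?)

-233 mod 4 = 3, hence disc K = 4·(-233) = -932 and O_K = ℤ[√-233].
Ramification test: 233 | -932. The prime 233 ramifies in K.

ramified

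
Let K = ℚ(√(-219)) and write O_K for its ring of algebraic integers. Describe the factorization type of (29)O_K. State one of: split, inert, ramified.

d = -219 ≡ 1 (mod 4), so O_K = ℤ[(1+√-219)/2] and disc(K) = d = -219.
29 ∤ -219, so 29 is unramified.
Legendre symbol by Euler's criterion: (-219/29) ≡ (-219)^14 ≡ 1 (mod 29), i.e. (-219/29) = 1.
Legendre symbol 1 ⇒ 29 is split.

p splits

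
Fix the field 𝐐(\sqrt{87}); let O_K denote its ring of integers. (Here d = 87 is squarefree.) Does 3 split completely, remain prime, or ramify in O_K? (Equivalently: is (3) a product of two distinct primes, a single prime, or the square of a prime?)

ramified — (3) = 𝔭²

87 mod 4 = 3, hence disc K = 4·87 = 348 and O_K = ℤ[√87].
Ramification test: 3 | 348. The prime 3 ramifies in K.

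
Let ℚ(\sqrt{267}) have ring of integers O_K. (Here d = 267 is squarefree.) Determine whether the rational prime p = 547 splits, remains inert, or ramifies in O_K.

267 mod 4 = 3, hence disc K = 4·267 = 1068 and O_K = ℤ[√267].
disc(K) = 1068 is not divisible by 547; 547 is unramified.
Legendre symbol by Euler's criterion: (267/547) ≡ 267^273 ≡ 1 (mod 547), i.e. (267/547) = 1.
d is a quadratic residue mod p, hence 547 splits in O_K.

split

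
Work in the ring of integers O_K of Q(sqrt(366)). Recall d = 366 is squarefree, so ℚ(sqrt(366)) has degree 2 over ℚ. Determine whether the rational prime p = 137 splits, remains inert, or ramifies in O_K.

inert

d = 366 ≡ 2 (mod 4), so O_K = ℤ[√366] and disc(K) = 4d = 1464.
137 ∤ 1464, so 137 is unramified.
Compute (366/137) via Euler: 92^((137-1)/2) mod 137 = 136, so (366/137) = -1.
Legendre symbol -1 ⇒ 137 is inert.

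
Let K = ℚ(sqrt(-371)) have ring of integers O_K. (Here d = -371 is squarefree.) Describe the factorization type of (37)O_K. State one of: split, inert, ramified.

split

-371 mod 4 = 1, hence disc K = -371 and O_K = ℤ[(1+√-371)/2].
disc(K) = -371 is not divisible by 37; 37 is unramified.
(-371/37) = 36^18 mod 37 = 1, giving Legendre symbol 1.
Legendre symbol 1 ⇒ 37 is split.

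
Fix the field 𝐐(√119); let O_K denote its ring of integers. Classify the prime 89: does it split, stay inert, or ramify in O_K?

inert

d = 119 ≡ 3 (mod 4), so O_K = ℤ[√119] and disc(K) = 4d = 476.
disc(K) = 476 is not divisible by 89; 89 is unramified.
Legendre symbol by Euler's criterion: (119/89) ≡ 119^44 ≡ 88 (mod 89), i.e. (119/89) = -1.
Legendre symbol -1 ⇒ 89 is inert.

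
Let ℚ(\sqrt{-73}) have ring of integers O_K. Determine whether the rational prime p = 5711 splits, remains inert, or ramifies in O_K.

Since -73 ≢ 1 mod 4, the ring of integers is ℤ[√-73] with discriminant 4·(-73) = -292.
disc(K) = -292 is not divisible by 5711; 5711 is unramified.
(-73/5711) = 5638^2855 mod 5711 = 1, giving Legendre symbol 1.
Legendre symbol 1 ⇒ 5711 is split.

split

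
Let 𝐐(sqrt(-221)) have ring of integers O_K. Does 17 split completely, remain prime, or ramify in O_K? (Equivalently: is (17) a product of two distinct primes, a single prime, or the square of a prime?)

d = -221 ≡ 3 (mod 4), so O_K = ℤ[√-221] and disc(K) = 4d = -884.
17 divides disc(K) = -884, so 17 ramifies.

ramified — (17) = 𝔭²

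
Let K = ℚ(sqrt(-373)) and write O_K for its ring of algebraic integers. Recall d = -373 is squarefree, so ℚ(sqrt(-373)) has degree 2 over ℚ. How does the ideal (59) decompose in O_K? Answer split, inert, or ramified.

remains prime (inert)

-373 mod 4 = 3, hence disc K = 4·(-373) = -1492 and O_K = ℤ[√-373].
59 ∤ -1492, so 59 is unramified.
Compute (-373/59) via Euler: 40^((59-1)/2) mod 59 = 58, so (-373/59) = -1.
Legendre symbol -1 ⇒ 59 is inert.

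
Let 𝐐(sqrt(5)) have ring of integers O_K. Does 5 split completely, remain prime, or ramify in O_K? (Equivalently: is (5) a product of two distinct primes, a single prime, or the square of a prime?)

d = 5 ≡ 1 (mod 4), so O_K = ℤ[(1+√5)/2] and disc(K) = d = 5.
Ramification test: 5 | 5. The prime 5 ramifies in K.

ramifies in O_K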